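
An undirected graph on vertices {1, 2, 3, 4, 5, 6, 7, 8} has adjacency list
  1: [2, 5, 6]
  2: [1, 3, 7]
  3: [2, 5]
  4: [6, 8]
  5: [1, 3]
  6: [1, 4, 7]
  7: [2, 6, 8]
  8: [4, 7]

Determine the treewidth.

2

A width-2 tree decomposition is:
Bags: B1 = {2, 3, 5}  B2 = {1, 2, 5}  B3 = {1, 2, 7}  B4 = {1, 6, 7}  B5 = {6, 7, 8}  B6 = {4, 6, 8}
Tree: B1–B2, B2–B3, B3–B4, B4–B5, B5–B6
Each bag holds 3 vertices, so the decomposition has width 2, which upper-bounds the treewidth. The edges 3–5–1–2–3 form a cycle, so G is not a tree and its treewidth is at least 2. Combining the bounds, tw(G) = 2.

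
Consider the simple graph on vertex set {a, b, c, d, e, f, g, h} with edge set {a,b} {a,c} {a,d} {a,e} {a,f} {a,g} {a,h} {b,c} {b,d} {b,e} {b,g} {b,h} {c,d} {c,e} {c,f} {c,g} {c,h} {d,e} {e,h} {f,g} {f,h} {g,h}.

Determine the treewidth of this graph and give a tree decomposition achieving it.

Each bag holds 5 vertices, so the decomposition has width 4, which upper-bounds the treewidth. Conversely, {a, b, c, d, e} is a clique of size 5, and the vertices of any clique must share a bag in every tree decomposition; so some bag has ≥ 5 vertices and tw(G) ≥ 4. Hence tw(G) = 4 exactly.

Treewidth 4.
Bags: B1 = {a, b, c, g, h}  B2 = {a, b, c, e, h}  B3 = {a, b, c, d, e}  B4 = {a, c, f, g, h}
Tree: B1–B2, B2–B3, B1–B4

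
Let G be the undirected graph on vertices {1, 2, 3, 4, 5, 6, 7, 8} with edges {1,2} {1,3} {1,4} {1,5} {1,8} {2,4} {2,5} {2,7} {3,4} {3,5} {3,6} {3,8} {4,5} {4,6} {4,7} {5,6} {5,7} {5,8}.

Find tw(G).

3

A width-3 tree decomposition is:
Bags: B1 = {1, 3, 5, 8}  B2 = {1, 3, 4, 5}  B3 = {1, 2, 4, 5}  B4 = {2, 4, 5, 7}  B5 = {3, 4, 5, 6}
Tree: B1–B2, B2–B3, B3–B4, B2–B5
The largest bag has 4 vertices, giving width 3; this decomposition certifies tw(G) ≤ 3. For the lower bound, the 4 vertices {1, 3, 5, 8} are pairwise adjacent, and any tree decomposition puts a clique entirely inside one bag — forcing width ≥ 3. The upper and lower bounds meet at 3, so that is the treewidth.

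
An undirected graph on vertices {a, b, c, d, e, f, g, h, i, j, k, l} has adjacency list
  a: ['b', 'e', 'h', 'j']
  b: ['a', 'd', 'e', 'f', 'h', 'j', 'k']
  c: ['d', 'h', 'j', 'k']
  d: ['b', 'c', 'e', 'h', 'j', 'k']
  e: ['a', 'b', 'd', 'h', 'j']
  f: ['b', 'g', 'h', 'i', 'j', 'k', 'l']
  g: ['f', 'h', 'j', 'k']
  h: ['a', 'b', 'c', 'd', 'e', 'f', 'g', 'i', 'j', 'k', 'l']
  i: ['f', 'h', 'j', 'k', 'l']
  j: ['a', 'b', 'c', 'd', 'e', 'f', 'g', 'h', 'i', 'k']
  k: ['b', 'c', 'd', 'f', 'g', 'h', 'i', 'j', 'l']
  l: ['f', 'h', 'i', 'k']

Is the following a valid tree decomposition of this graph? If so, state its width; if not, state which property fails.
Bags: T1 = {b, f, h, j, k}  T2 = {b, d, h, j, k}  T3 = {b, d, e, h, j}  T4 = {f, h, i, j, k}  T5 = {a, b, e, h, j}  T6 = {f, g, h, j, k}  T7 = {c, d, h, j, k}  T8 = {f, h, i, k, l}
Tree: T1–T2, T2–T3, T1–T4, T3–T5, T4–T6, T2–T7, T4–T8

Yes; width 4.

Checking the three conditions: (i) the bags cover all of {a, b, c, d, e, f, g, h, i, j, k, l}; (ii) for each edge, some bag contains both endpoints; (iii) the bags containing any fixed vertex form a subtree. All hold, so the decomposition is valid with width 5 − 1 = 4.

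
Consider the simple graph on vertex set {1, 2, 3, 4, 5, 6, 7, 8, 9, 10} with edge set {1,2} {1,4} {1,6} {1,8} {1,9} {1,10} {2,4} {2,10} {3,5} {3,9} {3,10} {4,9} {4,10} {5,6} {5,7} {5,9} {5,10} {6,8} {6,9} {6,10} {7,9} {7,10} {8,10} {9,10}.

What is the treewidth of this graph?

3

A width-3 tree decomposition is:
Bags: B1 = {1, 6, 9, 10}  B2 = {5, 6, 9, 10}  B3 = {1, 4, 9, 10}  B4 = {3, 5, 9, 10}  B5 = {1, 2, 4, 10}  B6 = {1, 6, 8, 10}  B7 = {5, 7, 9, 10}
Tree: B1–B2, B1–B3, B2–B4, B3–B5, B1–B6, B2–B7
Each bag holds 4 vertices, so the decomposition has width 3, which upper-bounds the treewidth. For the lower bound, the 4 vertices {1, 6, 8, 10} are pairwise adjacent, and any tree decomposition puts a clique entirely inside one bag — forcing width ≥ 3. Therefore the treewidth is 3.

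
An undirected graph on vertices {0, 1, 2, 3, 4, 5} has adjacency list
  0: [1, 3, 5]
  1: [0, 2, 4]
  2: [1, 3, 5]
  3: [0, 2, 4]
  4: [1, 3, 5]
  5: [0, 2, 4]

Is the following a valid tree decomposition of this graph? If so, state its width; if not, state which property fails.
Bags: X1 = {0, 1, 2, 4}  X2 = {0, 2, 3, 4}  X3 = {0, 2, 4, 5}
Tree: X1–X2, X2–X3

Checking the three conditions: (i) the bags cover all of {0, 1, 2, 3, 4, 5}; (ii) for each edge, some bag contains both endpoints; (iii) the bags containing any fixed vertex form a subtree. All hold, so the decomposition is valid with width 4 − 1 = 3.

Yes; width 3.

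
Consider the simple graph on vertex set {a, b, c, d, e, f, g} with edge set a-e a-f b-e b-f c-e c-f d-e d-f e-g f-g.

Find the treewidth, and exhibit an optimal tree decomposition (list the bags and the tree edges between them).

Treewidth 2.
One optimal decomposition is:
Bags: B1 = {e, f, g}  B2 = {c, e, f}  B3 = {b, e, f}  B4 = {a, e, f}  B5 = {d, e, f}
Tree: B1–B2, B2–B3, B3–B4, B4–B5

Each bag holds 3 vertices, so the decomposition has width 2, which upper-bounds the treewidth. The edges e–g–f–c–e form a cycle, so G is not a tree and its treewidth is at least 2. Combining the bounds, tw(G) = 2.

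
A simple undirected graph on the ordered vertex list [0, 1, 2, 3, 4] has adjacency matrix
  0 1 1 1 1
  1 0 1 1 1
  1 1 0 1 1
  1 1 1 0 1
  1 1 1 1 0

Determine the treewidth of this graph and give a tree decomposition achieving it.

Treewidth 4.
Bags: B1 = {0, 1, 2, 3, 4}
Tree: (single bag)

A single bag containing all 5 vertices is trivially a valid decomposition of width 4. Conversely, {0, 1, 2, 3, 4} is a clique of size 5, and the vertices of any clique must share a bag in every tree decomposition; so some bag has ≥ 5 vertices and tw(G) ≥ 4. The upper and lower bounds meet at 4, so that is the treewidth.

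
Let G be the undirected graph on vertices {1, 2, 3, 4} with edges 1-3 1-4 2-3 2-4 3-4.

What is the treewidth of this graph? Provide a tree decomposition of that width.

Treewidth 2.
One such decomposition:
Bags: B1 = {2, 3, 4}  B2 = {1, 3, 4}
Tree: B1–B2

Every bag has size at most 3, so the width is 3 − 1 = 2 and tw(G) ≤ 2. Conversely, {1, 3, 4} is a clique of size 3, and the vertices of any clique must share a bag in every tree decomposition; so some bag has ≥ 3 vertices and tw(G) ≥ 2. The upper and lower bounds meet at 2, so that is the treewidth.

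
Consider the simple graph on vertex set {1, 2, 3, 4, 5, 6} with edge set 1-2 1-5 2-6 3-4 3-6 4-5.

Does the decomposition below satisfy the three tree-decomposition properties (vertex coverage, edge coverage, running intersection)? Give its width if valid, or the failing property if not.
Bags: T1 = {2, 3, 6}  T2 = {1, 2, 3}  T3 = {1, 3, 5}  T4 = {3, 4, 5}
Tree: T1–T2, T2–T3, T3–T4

Vertex coverage: the bags together contain {1, 2, 3, 4, 5, 6}, the full vertex set. Edge coverage: each edge of G has both endpoints in at least one bag. Running intersection: for every vertex, the bags containing it form a connected subtree. All three properties hold, so this is a valid tree decomposition of width max|bag| − 1 = 2, and hence tw(G) ≤ 2.

Yes; width 2.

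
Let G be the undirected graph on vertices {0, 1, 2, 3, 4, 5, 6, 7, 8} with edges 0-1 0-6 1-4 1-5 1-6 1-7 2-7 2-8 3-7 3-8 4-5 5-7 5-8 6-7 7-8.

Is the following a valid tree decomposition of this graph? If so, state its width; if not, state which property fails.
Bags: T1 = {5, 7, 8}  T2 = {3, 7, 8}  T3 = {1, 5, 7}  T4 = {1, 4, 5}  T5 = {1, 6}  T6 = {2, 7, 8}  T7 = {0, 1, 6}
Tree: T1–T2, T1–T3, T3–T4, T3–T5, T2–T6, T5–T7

No — edge (7,6) lies in no bag.

A tree decomposition must satisfy three properties: every vertex lies in some bag; for every edge, both endpoints lie together in some bag; and for every vertex, the bags containing it form a connected subtree. Here edge (7,6) lies in no bag, so the decomposition is invalid.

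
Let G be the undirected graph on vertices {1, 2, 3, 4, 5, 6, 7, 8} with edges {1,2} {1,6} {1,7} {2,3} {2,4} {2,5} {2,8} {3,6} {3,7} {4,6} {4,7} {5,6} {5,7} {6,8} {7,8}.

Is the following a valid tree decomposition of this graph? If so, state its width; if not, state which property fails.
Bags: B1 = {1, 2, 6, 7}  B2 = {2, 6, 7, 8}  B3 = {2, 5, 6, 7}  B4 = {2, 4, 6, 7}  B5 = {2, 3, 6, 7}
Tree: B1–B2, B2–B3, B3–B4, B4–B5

Vertex coverage: the bags together contain {1, 2, 3, 4, 5, 6, 7, 8}, the full vertex set. Edge coverage: each edge of G has both endpoints in at least one bag. Running intersection: for every vertex, the bags containing it form a connected subtree. All three properties hold, so this is a valid tree decomposition of width max|bag| − 1 = 3, and hence tw(G) ≤ 3.

Yes; width 3.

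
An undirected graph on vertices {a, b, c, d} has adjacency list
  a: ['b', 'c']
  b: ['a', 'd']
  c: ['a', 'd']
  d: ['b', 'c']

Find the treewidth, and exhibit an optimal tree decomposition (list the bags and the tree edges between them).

The largest bag has 3 vertices, giving width 2; this decomposition certifies tw(G) ≤ 2. The edges b–a–c–d–b form a cycle, so G is not a tree and its treewidth is at least 2. Therefore the treewidth is 2.

Treewidth 2.
One optimal decomposition is:
Bags: B1 = {a, b, c}  B2 = {b, c, d}
Tree: B1–B2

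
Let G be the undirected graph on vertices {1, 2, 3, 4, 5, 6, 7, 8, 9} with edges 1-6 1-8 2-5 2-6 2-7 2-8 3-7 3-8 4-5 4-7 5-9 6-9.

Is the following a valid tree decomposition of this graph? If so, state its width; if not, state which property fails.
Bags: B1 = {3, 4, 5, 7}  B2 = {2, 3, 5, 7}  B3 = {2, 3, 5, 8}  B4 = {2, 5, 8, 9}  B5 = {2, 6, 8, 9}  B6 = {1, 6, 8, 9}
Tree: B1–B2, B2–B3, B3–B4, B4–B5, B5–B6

Yes; width 3.

Checking the three conditions: (i) the bags cover all of {1, 2, 3, 4, 5, 6, 7, 8, 9}; (ii) for each edge, some bag contains both endpoints; (iii) the bags containing any fixed vertex form a subtree. All hold, so the decomposition is valid with width 4 − 1 = 3.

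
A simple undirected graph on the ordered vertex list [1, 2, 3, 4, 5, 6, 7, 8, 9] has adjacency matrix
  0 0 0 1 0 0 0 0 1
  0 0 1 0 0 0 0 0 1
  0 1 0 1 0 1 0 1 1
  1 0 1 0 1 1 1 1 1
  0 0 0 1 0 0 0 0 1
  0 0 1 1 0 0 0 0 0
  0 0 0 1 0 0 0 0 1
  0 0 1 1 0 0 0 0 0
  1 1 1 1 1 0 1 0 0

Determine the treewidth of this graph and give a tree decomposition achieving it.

Treewidth 2.
One such decomposition:
Bags: B1 = {3, 4, 9}  B2 = {4, 5, 9}  B3 = {1, 4, 9}  B4 = {3, 4, 6}  B5 = {4, 7, 9}  B6 = {3, 4, 8}  B7 = {2, 3, 9}
Tree: B1–B2, B1–B3, B1–B4, B2–B5, B1–B6, B1–B7

The largest bag has 3 vertices, giving width 2; this decomposition certifies tw(G) ≤ 2. Conversely, {2, 3, 9} is a clique of size 3, and the vertices of any clique must share a bag in every tree decomposition; so some bag has ≥ 3 vertices and tw(G) ≥ 2. Combining the bounds, tw(G) = 2.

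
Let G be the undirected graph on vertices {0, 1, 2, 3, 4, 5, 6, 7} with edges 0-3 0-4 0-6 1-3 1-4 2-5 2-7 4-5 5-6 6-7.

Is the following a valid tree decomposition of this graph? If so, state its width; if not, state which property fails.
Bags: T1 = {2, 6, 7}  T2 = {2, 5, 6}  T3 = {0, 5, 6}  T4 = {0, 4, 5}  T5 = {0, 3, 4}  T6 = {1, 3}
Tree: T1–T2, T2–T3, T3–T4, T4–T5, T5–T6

A tree decomposition must satisfy three properties: every vertex lies in some bag; for every edge, both endpoints lie together in some bag; and for every vertex, the bags containing it form a connected subtree. Here edge (4,1) lies in no bag, so the decomposition is invalid.

No — edge (4,1) lies in no bag.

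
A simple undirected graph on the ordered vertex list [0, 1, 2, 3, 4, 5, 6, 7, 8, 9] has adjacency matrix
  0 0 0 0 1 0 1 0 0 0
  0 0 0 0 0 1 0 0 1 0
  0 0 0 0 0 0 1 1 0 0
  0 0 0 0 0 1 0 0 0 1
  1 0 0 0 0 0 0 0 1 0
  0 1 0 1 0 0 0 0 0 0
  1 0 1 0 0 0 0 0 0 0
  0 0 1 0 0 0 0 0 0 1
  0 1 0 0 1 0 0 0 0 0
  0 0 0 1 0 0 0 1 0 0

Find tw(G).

A width-2 tree decomposition is:
Bags: B1 = {1, 5, 8}  B2 = {3, 5, 8}  B3 = {3, 8, 9}  B4 = {7, 8, 9}  B5 = {2, 7, 8}  B6 = {2, 6, 8}  B7 = {0, 6, 8}  B8 = {0, 4, 8}
Tree: B1–B2, B2–B3, B3–B4, B4–B5, B5–B6, B6–B7, B7–B8
Every bag has size at most 3, so the width is 3 − 1 = 2 and tw(G) ≤ 2. Since 8–1–5–3–9–7–2–6–0–4–8 is a cycle in G, G is not acyclic. Forests are exactly the graphs of treewidth ≤ 1, so tw(G) ≥ 2. Combining the bounds, tw(G) = 2.

2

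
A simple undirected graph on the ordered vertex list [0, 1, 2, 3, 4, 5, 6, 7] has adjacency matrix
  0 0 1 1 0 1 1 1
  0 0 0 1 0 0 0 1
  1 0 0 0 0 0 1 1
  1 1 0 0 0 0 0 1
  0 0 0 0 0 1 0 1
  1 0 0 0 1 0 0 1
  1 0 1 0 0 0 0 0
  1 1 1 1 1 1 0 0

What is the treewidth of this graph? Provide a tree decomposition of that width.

Treewidth 2.
One optimal decomposition is:
Bags: B1 = {0, 2, 7}  B2 = {0, 5, 7}  B3 = {0, 2, 6}  B4 = {0, 3, 7}  B5 = {4, 5, 7}  B6 = {1, 3, 7}
Tree: B1–B2, B1–B3, B1–B4, B2–B5, B4–B6

Each bag holds 3 vertices, so the decomposition has width 2, which upper-bounds the treewidth. On the other hand G contains the 3-clique {0, 2, 6}. A clique must lie in a single bag of any decomposition, so no decomposition can have width below 2. Hence tw(G) = 2 exactly.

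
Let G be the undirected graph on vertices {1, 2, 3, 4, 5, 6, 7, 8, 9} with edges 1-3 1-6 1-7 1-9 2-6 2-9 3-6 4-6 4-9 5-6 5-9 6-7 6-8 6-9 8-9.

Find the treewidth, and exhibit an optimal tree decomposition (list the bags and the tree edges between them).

Each bag holds 3 vertices, so the decomposition has width 2, which upper-bounds the treewidth. On the other hand G contains the 3-clique {1, 6, 9}. A clique must lie in a single bag of any decomposition, so no decomposition can have width below 2. The upper and lower bounds meet at 2, so that is the treewidth.

Treewidth 2.
Bags: B1 = {5, 6, 9}  B2 = {4, 6, 9}  B3 = {1, 6, 9}  B4 = {2, 6, 9}  B5 = {6, 8, 9}  B6 = {1, 6, 7}  B7 = {1, 3, 6}
Tree: B1–B2, B1–B3, B2–B4, B1–B5, B3–B6, B6–B7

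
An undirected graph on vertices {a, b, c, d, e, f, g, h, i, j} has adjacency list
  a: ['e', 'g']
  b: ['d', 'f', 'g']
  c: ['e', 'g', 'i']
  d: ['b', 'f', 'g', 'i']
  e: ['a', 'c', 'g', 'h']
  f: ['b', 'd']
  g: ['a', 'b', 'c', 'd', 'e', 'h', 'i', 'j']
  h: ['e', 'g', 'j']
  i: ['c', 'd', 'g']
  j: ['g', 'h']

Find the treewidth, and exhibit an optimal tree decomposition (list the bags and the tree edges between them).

Treewidth 2.
One optimal decomposition is:
Bags: B1 = {c, e, g}  B2 = {c, g, i}  B3 = {d, g, i}  B4 = {b, d, g}  B5 = {b, d, f}  B6 = {e, g, h}  B7 = {g, h, j}  B8 = {a, e, g}
Tree: B1–B2, B2–B3, B3–B4, B4–B5, B1–B6, B6–B7, B6–B8

Every bag has size at most 3, so the width is 3 − 1 = 2 and tw(G) ≤ 2. For the lower bound, the 3 vertices {b, d, g} are pairwise adjacent, and any tree decomposition puts a clique entirely inside one bag — forcing width ≥ 2. Therefore the treewidth is 2.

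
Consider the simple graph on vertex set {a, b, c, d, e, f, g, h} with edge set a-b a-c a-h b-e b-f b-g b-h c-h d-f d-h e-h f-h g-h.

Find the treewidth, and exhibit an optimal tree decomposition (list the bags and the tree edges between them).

Every bag has size at most 3, so the width is 3 − 1 = 2 and tw(G) ≤ 2. Conversely, {d, f, h} is a clique of size 3, and the vertices of any clique must share a bag in every tree decomposition; so some bag has ≥ 3 vertices and tw(G) ≥ 2. The upper and lower bounds meet at 2, so that is the treewidth.

Treewidth 2.
Bags: B1 = {a, b, h}  B2 = {b, f, h}  B3 = {a, c, h}  B4 = {b, e, h}  B5 = {b, g, h}  B6 = {d, f, h}
Tree: B1–B2, B1–B3, B2–B4, B2–B5, B2–B6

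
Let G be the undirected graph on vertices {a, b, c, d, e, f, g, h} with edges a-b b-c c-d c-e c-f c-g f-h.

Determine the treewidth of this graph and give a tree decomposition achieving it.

Each bag holds 2 vertices, so the decomposition has width 1, which upper-bounds the treewidth. Any graph with an edge has treewidth ≥ 1, and G has the edge h–f. Hence tw(G) = 1 exactly.

Treewidth 1.
One such decomposition:
Bags: B1 = {f, h}  B2 = {c, f}  B3 = {c, e}  B4 = {b, c}  B5 = {c, d}  B6 = {c, g}  B7 = {a, b}
Tree: B1–B2, B2–B3, B3–B4, B2–B5, B5–B6, B4–B7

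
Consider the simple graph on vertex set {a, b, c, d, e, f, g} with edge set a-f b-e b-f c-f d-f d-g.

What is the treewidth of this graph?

A width-1 tree decomposition is:
Bags: B1 = {d, g}  B2 = {d, f}  B3 = {c, f}  B4 = {a, f}  B5 = {b, f}  B6 = {b, e}
Tree: B1–B2, B2–B3, B2–B4, B3–B5, B5–B6
Every bag has size at most 2, so the width is 2 − 1 = 1 and tw(G) ≤ 1. Any graph with an edge has treewidth ≥ 1, and G has the edge g–d. Hence tw(G) = 1 exactly.

1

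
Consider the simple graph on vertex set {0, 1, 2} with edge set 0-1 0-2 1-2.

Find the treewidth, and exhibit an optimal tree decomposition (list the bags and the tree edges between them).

With just one bag of size 3, the width is 3 − 1 = 2, so tw(G) ≤ 2. Conversely, {0, 1, 2} is a clique of size 3, and the vertices of any clique must share a bag in every tree decomposition; so some bag has ≥ 3 vertices and tw(G) ≥ 2. Hence tw(G) = 2 exactly.

Treewidth 2.
Bags: B1 = {0, 1, 2}
Tree: (single bag)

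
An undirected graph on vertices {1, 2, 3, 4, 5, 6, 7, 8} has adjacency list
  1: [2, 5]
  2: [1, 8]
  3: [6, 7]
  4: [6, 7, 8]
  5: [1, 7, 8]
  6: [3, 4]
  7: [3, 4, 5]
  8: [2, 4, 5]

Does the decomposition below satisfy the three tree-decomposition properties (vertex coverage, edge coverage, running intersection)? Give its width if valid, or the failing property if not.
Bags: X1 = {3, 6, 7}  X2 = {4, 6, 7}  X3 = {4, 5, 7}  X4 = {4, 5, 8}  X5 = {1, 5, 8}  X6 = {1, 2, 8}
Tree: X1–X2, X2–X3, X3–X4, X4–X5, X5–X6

Checking the three conditions: (i) the bags cover all of {1, 2, 3, 4, 5, 6, 7, 8}; (ii) for each edge, some bag contains both endpoints; (iii) the bags containing any fixed vertex form a subtree. All hold, so the decomposition is valid with width 3 − 1 = 2.

Yes; width 2.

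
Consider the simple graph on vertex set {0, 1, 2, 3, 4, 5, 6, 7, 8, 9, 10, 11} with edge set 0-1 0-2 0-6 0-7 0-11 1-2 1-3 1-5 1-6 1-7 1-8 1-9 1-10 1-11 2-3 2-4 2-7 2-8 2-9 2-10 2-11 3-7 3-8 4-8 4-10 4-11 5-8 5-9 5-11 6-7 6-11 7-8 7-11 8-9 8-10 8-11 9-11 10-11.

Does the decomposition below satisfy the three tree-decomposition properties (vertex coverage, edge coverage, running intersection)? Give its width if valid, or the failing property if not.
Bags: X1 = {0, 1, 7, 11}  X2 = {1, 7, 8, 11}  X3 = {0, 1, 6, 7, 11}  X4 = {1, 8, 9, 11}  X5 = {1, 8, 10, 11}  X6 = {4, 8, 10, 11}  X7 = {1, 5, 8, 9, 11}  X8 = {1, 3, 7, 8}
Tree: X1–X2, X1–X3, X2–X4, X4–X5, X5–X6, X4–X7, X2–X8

No — vertex 2 appears in no bag.

A tree decomposition must satisfy three properties: every vertex lies in some bag; for every edge, both endpoints lie together in some bag; and for every vertex, the bags containing it form a connected subtree. Here vertex 2 appears in no bag, so the decomposition is invalid.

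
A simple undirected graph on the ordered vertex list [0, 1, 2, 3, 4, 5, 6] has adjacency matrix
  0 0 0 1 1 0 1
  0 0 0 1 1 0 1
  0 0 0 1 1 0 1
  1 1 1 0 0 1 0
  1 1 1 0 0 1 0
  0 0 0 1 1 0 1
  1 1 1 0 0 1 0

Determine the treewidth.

3

A width-3 tree decomposition is:
Bags: B1 = {2, 3, 4, 6}  B2 = {3, 4, 5, 6}  B3 = {1, 3, 4, 6}  B4 = {0, 3, 4, 6}
Tree: B1–B2, B2–B3, B3–B4
Every bag has size at most 4, so the width is 4 − 1 = 3 and tw(G) ≤ 3. For the lower bound: the 4 vertex sets {2,6}, {3,5}, {4}, {1} are disjoint, each induces a connected subgraph, and every pair is joined by at least one edge of G. Contracting each set to a single vertex therefore yields K_{4} as a minor, and since treewidth is minor-monotone, tw(G) ≥ tw(K_{4}) = 3. The upper and lower bounds meet at 3, so that is the treewidth.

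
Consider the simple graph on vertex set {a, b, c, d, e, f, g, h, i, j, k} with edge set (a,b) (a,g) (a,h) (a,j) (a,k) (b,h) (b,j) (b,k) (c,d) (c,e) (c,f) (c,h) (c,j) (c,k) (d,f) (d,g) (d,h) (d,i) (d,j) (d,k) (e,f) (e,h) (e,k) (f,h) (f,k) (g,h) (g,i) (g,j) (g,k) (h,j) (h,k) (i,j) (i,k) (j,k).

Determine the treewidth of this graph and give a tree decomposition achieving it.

Treewidth 4.
One optimal decomposition is:
Bags: B1 = {c, d, h, j, k}  B2 = {d, g, h, j, k}  B3 = {c, d, f, h, k}  B4 = {a, g, h, j, k}  B5 = {d, g, i, j, k}  B6 = {a, b, h, j, k}  B7 = {c, e, f, h, k}
Tree: B1–B2, B1–B3, B2–B4, B2–B5, B4–B6, B3–B7

Every bag has size at most 5, so the width is 5 − 1 = 4 and tw(G) ≤ 4. Conversely, {d, g, h, j, k} is a clique of size 5, and the vertices of any clique must share a bag in every tree decomposition; so some bag has ≥ 5 vertices and tw(G) ≥ 4. Therefore the treewidth is 4.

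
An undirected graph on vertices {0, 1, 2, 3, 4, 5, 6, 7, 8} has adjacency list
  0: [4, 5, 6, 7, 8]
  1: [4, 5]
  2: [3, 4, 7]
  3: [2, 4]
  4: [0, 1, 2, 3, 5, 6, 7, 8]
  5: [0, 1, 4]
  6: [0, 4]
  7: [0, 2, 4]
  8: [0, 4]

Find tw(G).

A width-2 tree decomposition is:
Bags: B1 = {0, 4, 8}  B2 = {0, 4, 7}  B3 = {0, 4, 6}  B4 = {2, 4, 7}  B5 = {0, 4, 5}  B6 = {2, 3, 4}  B7 = {1, 4, 5}
Tree: B1–B2, B1–B3, B2–B4, B2–B5, B4–B6, B5–B7
The largest bag has 3 vertices, giving width 2; this decomposition certifies tw(G) ≤ 2. Conversely, {0, 4, 8} is a clique of size 3, and the vertices of any clique must share a bag in every tree decomposition; so some bag has ≥ 3 vertices and tw(G) ≥ 2. Therefore the treewidth is 2.

2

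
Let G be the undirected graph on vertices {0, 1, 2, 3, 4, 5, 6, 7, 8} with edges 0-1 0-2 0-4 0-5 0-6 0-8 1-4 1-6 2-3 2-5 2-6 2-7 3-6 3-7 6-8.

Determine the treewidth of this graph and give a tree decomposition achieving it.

Treewidth 2.
One optimal decomposition is:
Bags: B1 = {0, 2, 6}  B2 = {2, 3, 6}  B3 = {0, 6, 8}  B4 = {0, 1, 6}  B5 = {0, 2, 5}  B6 = {0, 1, 4}  B7 = {2, 3, 7}
Tree: B1–B2, B1–B3, B3–B4, B1–B5, B4–B6, B2–B7

Each bag holds 3 vertices, so the decomposition has width 2, which upper-bounds the treewidth. For the lower bound, the 3 vertices {0, 1, 4} are pairwise adjacent, and any tree decomposition puts a clique entirely inside one bag — forcing width ≥ 2. Hence tw(G) = 2 exactly.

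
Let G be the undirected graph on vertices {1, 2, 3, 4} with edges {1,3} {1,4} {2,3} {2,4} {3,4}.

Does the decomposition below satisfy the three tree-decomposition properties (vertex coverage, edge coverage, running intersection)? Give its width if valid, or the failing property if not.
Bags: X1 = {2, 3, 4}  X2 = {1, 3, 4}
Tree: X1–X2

Every vertex of G appears in some bag (union = {1, 2, 3, 4}); every edge is covered by a bag; and for each vertex v the set of bags containing v is connected in the bag tree. The decomposition is therefore valid. The largest bag has 3 vertices, so the width is 2.

Yes; width 2.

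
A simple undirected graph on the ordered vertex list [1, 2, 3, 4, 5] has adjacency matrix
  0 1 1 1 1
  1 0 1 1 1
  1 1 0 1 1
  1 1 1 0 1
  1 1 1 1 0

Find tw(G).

A width-4 tree decomposition is:
Bags: B1 = {1, 2, 3, 4, 5}
Tree: (single bag)
With just one bag of size 5, the width is 5 − 1 = 4, so tw(G) ≤ 4. Conversely, {1, 2, 3, 4, 5} is a clique of size 5, and the vertices of any clique must share a bag in every tree decomposition; so some bag has ≥ 5 vertices and tw(G) ≥ 4. Hence tw(G) = 4 exactly.

4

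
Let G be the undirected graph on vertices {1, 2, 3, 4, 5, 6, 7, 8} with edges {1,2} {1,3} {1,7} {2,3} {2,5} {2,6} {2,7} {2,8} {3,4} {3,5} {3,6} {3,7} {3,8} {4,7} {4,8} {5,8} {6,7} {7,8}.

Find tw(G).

A width-3 tree decomposition is:
Bags: B1 = {2, 3, 7, 8}  B2 = {1, 2, 3, 7}  B3 = {2, 3, 6, 7}  B4 = {3, 4, 7, 8}  B5 = {2, 3, 5, 8}
Tree: B1–B2, B2–B3, B1–B4, B1–B5
The largest bag has 4 vertices, giving width 3; this decomposition certifies tw(G) ≤ 3. For the lower bound, the 4 vertices {2, 3, 5, 8} are pairwise adjacent, and any tree decomposition puts a clique entirely inside one bag — forcing width ≥ 3. Combining the bounds, tw(G) = 3.

3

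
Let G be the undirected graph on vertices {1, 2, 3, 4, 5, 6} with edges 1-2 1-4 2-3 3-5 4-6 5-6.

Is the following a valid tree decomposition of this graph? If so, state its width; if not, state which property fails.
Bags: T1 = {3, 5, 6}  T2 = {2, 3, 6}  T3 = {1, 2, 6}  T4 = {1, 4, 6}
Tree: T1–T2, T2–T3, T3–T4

Checking the three conditions: (i) the bags cover all of {1, 2, 3, 4, 5, 6}; (ii) for each edge, some bag contains both endpoints; (iii) the bags containing any fixed vertex form a subtree. All hold, so the decomposition is valid with width 3 − 1 = 2.

Yes; width 2.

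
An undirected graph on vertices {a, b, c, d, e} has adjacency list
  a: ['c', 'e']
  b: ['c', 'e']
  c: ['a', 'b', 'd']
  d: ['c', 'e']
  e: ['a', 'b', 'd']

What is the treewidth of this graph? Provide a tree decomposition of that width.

The largest bag has 3 vertices, giving width 2; this decomposition certifies tw(G) ≤ 2. Since c–d–e–a–c is a cycle in G, G is not acyclic. Forests are exactly the graphs of treewidth ≤ 1, so tw(G) ≥ 2. Therefore the treewidth is 2.

Treewidth 2.
Bags: B1 = {c, d, e}  B2 = {a, c, e}  B3 = {b, c, e}
Tree: B1–B2, B2–B3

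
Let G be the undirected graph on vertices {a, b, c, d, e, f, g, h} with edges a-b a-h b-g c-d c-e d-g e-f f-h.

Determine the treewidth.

2

A width-2 tree decomposition is:
Bags: B1 = {e, f, h}  B2 = {c, e, h}  B3 = {c, d, h}  B4 = {d, g, h}  B5 = {b, g, h}  B6 = {a, b, h}
Tree: B1–B2, B2–B3, B3–B4, B4–B5, B5–B6
Each bag holds 3 vertices, so the decomposition has width 2, which upper-bounds the treewidth. Since h–f–e–c–d–g–b–a–h is a cycle in G, G is not acyclic. Forests are exactly the graphs of treewidth ≤ 1, so tw(G) ≥ 2. The upper and lower bounds meet at 2, so that is the treewidth.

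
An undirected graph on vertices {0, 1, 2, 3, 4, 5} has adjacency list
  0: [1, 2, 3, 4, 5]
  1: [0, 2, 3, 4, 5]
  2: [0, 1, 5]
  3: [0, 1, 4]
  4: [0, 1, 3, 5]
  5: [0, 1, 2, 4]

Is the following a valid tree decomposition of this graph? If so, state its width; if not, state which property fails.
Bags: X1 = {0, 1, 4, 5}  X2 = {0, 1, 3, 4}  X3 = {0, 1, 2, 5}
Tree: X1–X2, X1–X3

Yes; width 3.

Checking the three conditions: (i) the bags cover all of {0, 1, 2, 3, 4, 5}; (ii) for each edge, some bag contains both endpoints; (iii) the bags containing any fixed vertex form a subtree. All hold, so the decomposition is valid with width 4 − 1 = 3.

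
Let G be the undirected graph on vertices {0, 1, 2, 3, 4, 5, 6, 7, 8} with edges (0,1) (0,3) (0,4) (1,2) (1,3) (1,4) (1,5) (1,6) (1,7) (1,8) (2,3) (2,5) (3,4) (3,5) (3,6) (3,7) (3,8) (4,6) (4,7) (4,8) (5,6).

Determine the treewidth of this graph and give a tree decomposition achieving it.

Treewidth 3.
One optimal decomposition is:
Bags: B1 = {1, 3, 4, 6}  B2 = {1, 3, 5, 6}  B3 = {1, 2, 3, 5}  B4 = {0, 1, 3, 4}  B5 = {1, 3, 4, 8}  B6 = {1, 3, 4, 7}
Tree: B1–B2, B2–B3, B1–B4, B4–B5, B1–B6

Each bag holds 4 vertices, so the decomposition has width 3, which upper-bounds the treewidth. For the lower bound, the 4 vertices {1, 2, 3, 5} are pairwise adjacent, and any tree decomposition puts a clique entirely inside one bag — forcing width ≥ 3. The upper and lower bounds meet at 3, so that is the treewidth.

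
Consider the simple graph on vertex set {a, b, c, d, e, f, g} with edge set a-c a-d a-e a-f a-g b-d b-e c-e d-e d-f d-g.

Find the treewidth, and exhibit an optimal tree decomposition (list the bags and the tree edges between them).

Every bag has size at most 3, so the width is 3 − 1 = 2 and tw(G) ≤ 2. For the lower bound, the 3 vertices {a, d, g} are pairwise adjacent, and any tree decomposition puts a clique entirely inside one bag — forcing width ≥ 2. Hence tw(G) = 2 exactly.

Treewidth 2.
One optimal decomposition is:
Bags: B1 = {a, c, e}  B2 = {a, d, e}  B3 = {a, d, g}  B4 = {b, d, e}  B5 = {a, d, f}
Tree: B1–B2, B2–B3, B2–B4, B3–B5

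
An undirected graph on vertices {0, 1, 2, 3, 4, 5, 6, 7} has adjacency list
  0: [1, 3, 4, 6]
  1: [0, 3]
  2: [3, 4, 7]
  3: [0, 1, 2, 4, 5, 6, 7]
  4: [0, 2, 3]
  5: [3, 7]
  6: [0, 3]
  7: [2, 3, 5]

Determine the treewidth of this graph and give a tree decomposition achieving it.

Each bag holds 3 vertices, so the decomposition has width 2, which upper-bounds the treewidth. For the lower bound, the 3 vertices {0, 1, 3} are pairwise adjacent, and any tree decomposition puts a clique entirely inside one bag — forcing width ≥ 2. Combining the bounds, tw(G) = 2.

Treewidth 2.
Bags: B1 = {2, 3, 7}  B2 = {2, 3, 4}  B3 = {0, 3, 4}  B4 = {3, 5, 7}  B5 = {0, 3, 6}  B6 = {0, 1, 3}
Tree: B1–B2, B2–B3, B1–B4, B3–B5, B3–B6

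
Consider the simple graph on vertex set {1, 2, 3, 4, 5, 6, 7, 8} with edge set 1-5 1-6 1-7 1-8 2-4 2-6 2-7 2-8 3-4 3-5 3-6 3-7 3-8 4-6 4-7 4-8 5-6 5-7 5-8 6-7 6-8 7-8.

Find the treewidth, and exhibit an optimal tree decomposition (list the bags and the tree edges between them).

The largest bag has 5 vertices, giving width 4; this decomposition certifies tw(G) ≤ 4. Conversely, {1, 5, 6, 7, 8} is a clique of size 5, and the vertices of any clique must share a bag in every tree decomposition; so some bag has ≥ 5 vertices and tw(G) ≥ 4. Therefore the treewidth is 4.

Treewidth 4.
One optimal decomposition is:
Bags: B1 = {3, 4, 6, 7, 8}  B2 = {3, 5, 6, 7, 8}  B3 = {2, 4, 6, 7, 8}  B4 = {1, 5, 6, 7, 8}
Tree: B1–B2, B1–B3, B2–B4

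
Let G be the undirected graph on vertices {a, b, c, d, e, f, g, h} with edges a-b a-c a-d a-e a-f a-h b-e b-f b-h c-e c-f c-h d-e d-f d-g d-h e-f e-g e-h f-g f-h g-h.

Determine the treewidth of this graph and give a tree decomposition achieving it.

Treewidth 4.
One such decomposition:
Bags: B1 = {a, d, e, f, h}  B2 = {d, e, f, g, h}  B3 = {a, b, e, f, h}  B4 = {a, c, e, f, h}
Tree: B1–B2, B1–B3, B3–B4

Every bag has size at most 5, so the width is 5 − 1 = 4 and tw(G) ≤ 4. For the lower bound, the 5 vertices {d, e, f, g, h} are pairwise adjacent, and any tree decomposition puts a clique entirely inside one bag — forcing width ≥ 4. Hence tw(G) = 4 exactly.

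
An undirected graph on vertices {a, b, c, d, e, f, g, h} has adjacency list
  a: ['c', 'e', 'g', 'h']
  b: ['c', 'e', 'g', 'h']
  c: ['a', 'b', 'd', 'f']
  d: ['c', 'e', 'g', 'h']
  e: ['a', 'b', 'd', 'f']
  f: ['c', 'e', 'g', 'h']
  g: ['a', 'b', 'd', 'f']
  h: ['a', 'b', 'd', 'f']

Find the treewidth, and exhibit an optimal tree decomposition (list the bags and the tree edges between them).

Treewidth 4.
Bags: B1 = {a, b, c, d, f}  B2 = {a, b, d, f, g}  B3 = {a, b, d, f, h}  B4 = {a, b, d, e, f}
Tree: B1–B2, B2–B3, B3–B4

The largest bag has 5 vertices, giving width 4; this decomposition certifies tw(G) ≤ 4. For the lower bound: the 5 vertex sets {a,c}, {f,g}, {d,h}, {b}, {e} are disjoint, each induces a connected subgraph, and every pair is joined by at least one edge of G. Contracting each set to a single vertex therefore yields K_{5} as a minor, and since treewidth is minor-monotone, tw(G) ≥ tw(K_{5}) = 4. Combining the bounds, tw(G) = 4.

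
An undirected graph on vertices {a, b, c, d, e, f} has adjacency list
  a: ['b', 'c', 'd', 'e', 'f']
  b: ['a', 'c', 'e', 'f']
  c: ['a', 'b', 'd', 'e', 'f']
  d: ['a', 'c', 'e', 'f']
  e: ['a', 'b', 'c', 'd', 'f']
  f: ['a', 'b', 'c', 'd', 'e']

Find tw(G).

4

A width-4 tree decomposition is:
Bags: B1 = {a, b, c, e, f}  B2 = {a, c, d, e, f}
Tree: B1–B2
Every bag has size at most 5, so the width is 5 − 1 = 4 and tw(G) ≤ 4. For the lower bound, the 5 vertices {a, c, d, e, f} are pairwise adjacent, and any tree decomposition puts a clique entirely inside one bag — forcing width ≥ 4. Combining the bounds, tw(G) = 4.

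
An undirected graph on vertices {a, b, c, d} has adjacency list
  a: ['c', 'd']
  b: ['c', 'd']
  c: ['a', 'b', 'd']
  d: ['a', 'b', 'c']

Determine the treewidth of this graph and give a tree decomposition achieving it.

The largest bag has 3 vertices, giving width 2; this decomposition certifies tw(G) ≤ 2. For the lower bound, the 3 vertices {a, c, d} are pairwise adjacent, and any tree decomposition puts a clique entirely inside one bag — forcing width ≥ 2. Hence tw(G) = 2 exactly.

Treewidth 2.
Bags: B1 = {b, c, d}  B2 = {a, c, d}
Tree: B1–B2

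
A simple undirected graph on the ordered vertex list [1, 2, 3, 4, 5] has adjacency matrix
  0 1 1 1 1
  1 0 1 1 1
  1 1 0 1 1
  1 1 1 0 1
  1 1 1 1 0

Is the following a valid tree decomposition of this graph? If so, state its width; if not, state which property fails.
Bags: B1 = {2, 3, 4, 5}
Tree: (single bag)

No — vertex 1 appears in no bag.

A tree decomposition must satisfy three properties: every vertex lies in some bag; for every edge, both endpoints lie together in some bag; and for every vertex, the bags containing it form a connected subtree. Here vertex 1 appears in no bag, so the decomposition is invalid.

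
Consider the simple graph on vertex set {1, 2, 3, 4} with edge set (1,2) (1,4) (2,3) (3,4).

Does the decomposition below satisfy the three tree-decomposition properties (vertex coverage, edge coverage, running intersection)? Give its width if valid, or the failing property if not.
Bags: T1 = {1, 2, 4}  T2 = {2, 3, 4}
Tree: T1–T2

Every vertex of G appears in some bag (union = {1, 2, 3, 4}); every edge is covered by a bag; and for each vertex v the set of bags containing v is connected in the bag tree. The decomposition is therefore valid. The largest bag has 3 vertices, so the width is 2.

Yes; width 2.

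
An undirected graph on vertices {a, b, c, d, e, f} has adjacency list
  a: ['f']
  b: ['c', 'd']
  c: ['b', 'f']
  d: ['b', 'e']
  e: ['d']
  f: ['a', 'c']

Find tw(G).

A width-1 tree decomposition is:
Bags: B1 = {a, f}  B2 = {c, f}  B3 = {b, c}  B4 = {b, d}  B5 = {d, e}
Tree: B1–B2, B2–B3, B3–B4, B4–B5
The largest bag has 2 vertices, giving width 1; this decomposition certifies tw(G) ≤ 1. Any graph with an edge has treewidth ≥ 1, and G has the edge a–f. Combining the bounds, tw(G) = 1.

1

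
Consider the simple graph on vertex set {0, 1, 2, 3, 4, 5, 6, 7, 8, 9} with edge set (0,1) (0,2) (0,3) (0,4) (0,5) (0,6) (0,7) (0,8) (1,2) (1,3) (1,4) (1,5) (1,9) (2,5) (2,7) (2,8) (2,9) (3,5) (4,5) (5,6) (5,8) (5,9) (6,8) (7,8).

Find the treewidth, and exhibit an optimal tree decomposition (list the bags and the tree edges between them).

The largest bag has 4 vertices, giving width 3; this decomposition certifies tw(G) ≤ 3. Conversely, {0, 2, 5, 8} is a clique of size 4, and the vertices of any clique must share a bag in every tree decomposition; so some bag has ≥ 4 vertices and tw(G) ≥ 3. The upper and lower bounds meet at 3, so that is the treewidth.

Treewidth 3.
One optimal decomposition is:
Bags: B1 = {0, 2, 5, 8}  B2 = {0, 1, 2, 5}  B3 = {0, 5, 6, 8}  B4 = {0, 2, 7, 8}  B5 = {1, 2, 5, 9}  B6 = {0, 1, 3, 5}  B7 = {0, 1, 4, 5}
Tree: B1–B2, B1–B3, B1–B4, B2–B5, B2–B6, B2–B7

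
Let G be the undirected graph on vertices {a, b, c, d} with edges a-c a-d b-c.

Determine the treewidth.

A width-1 tree decomposition is:
Bags: B1 = {a, d}  B2 = {a, c}  B3 = {b, c}
Tree: B1–B2, B2–B3
Every bag has size at most 2, so the width is 2 − 1 = 1 and tw(G) ≤ 1. Any graph with an edge has treewidth ≥ 1, and G has the edge d–a. Therefore the treewidth is 1.

1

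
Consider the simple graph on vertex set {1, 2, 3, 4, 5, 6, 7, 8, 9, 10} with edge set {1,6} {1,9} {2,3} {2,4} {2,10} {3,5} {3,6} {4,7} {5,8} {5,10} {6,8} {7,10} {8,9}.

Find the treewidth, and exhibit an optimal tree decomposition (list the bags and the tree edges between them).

The largest bag has 3 vertices, giving width 2; this decomposition certifies tw(G) ≤ 2. Since 9–1–6–8–9 is a cycle in G, G is not acyclic. Forests are exactly the graphs of treewidth ≤ 1, so tw(G) ≥ 2. The upper and lower bounds meet at 2, so that is the treewidth.

Treewidth 2.
Bags: B1 = {1, 8, 9}  B2 = {1, 6, 8}  B3 = {5, 6, 8}  B4 = {3, 5, 6}  B5 = {3, 5, 10}  B6 = {2, 3, 10}  B7 = {2, 7, 10}  B8 = {2, 4, 7}
Tree: B1–B2, B2–B3, B3–B4, B4–B5, B5–B6, B6–B7, B7–B8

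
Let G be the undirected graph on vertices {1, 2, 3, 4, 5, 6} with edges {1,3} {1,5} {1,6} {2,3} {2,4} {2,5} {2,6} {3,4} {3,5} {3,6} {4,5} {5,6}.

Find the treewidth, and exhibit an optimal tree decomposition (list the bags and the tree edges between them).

Treewidth 3.
One such decomposition:
Bags: B1 = {2, 3, 5, 6}  B2 = {1, 3, 5, 6}  B3 = {2, 3, 4, 5}
Tree: B1–B2, B1–B3

Each bag holds 4 vertices, so the decomposition has width 3, which upper-bounds the treewidth. For the lower bound, the 4 vertices {1, 3, 5, 6} are pairwise adjacent, and any tree decomposition puts a clique entirely inside one bag — forcing width ≥ 3. Combining the bounds, tw(G) = 3.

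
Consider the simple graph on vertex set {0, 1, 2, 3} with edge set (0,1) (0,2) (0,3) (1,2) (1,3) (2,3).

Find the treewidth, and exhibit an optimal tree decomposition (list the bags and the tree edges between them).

Treewidth 3.
One such decomposition:
Bags: B1 = {0, 1, 2, 3}
Tree: (single bag)

A single bag containing all 4 vertices is trivially a valid decomposition of width 3. On the other hand G contains the 4-clique {0, 1, 2, 3}. A clique must lie in a single bag of any decomposition, so no decomposition can have width below 3. Combining the bounds, tw(G) = 3.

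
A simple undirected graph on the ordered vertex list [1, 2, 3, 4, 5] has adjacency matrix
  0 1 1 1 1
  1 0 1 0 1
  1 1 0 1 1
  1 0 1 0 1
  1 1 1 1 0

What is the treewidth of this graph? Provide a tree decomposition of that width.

The largest bag has 4 vertices, giving width 3; this decomposition certifies tw(G) ≤ 3. Conversely, {1, 2, 3, 5} is a clique of size 4, and the vertices of any clique must share a bag in every tree decomposition; so some bag has ≥ 4 vertices and tw(G) ≥ 3. Hence tw(G) = 3 exactly.

Treewidth 3.
One such decomposition:
Bags: B1 = {1, 2, 3, 5}  B2 = {1, 3, 4, 5}
Tree: B1–B2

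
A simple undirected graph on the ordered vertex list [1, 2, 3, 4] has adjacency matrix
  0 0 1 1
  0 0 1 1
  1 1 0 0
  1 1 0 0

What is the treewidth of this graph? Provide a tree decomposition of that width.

Treewidth 2.
Bags: B1 = {1, 2, 4}  B2 = {1, 2, 3}
Tree: B1–B2

Each bag holds 3 vertices, so the decomposition has width 2, which upper-bounds the treewidth. For the lower bound, G contains the cycle 1–4–2–3–1, so G is not a forest; only forests have treewidth ≤ 1, hence tw(G) ≥ 2. The upper and lower bounds meet at 2, so that is the treewidth.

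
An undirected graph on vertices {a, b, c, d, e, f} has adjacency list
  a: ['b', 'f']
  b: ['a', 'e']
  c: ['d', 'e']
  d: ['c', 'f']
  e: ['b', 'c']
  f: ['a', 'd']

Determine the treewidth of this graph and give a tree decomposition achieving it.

Treewidth 2.
One optimal decomposition is:
Bags: B1 = {a, b, e}  B2 = {a, c, e}  B3 = {a, c, d}  B4 = {a, d, f}
Tree: B1–B2, B2–B3, B3–B4

The largest bag has 3 vertices, giving width 2; this decomposition certifies tw(G) ≤ 2. The edges a–b–e–c–d–f–a form a cycle, so G is not a tree and its treewidth is at least 2. The upper and lower bounds meet at 2, so that is the treewidth.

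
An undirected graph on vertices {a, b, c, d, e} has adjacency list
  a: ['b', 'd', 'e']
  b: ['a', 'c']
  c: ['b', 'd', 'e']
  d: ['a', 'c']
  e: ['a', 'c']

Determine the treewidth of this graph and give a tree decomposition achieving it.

Every bag has size at most 3, so the width is 3 − 1 = 2 and tw(G) ≤ 2. The edges c–e–a–b–c form a cycle, so G is not a tree and its treewidth is at least 2. Hence tw(G) = 2 exactly.

Treewidth 2.
Bags: B1 = {a, c, e}  B2 = {a, b, c}  B3 = {a, c, d}
Tree: B1–B2, B2–B3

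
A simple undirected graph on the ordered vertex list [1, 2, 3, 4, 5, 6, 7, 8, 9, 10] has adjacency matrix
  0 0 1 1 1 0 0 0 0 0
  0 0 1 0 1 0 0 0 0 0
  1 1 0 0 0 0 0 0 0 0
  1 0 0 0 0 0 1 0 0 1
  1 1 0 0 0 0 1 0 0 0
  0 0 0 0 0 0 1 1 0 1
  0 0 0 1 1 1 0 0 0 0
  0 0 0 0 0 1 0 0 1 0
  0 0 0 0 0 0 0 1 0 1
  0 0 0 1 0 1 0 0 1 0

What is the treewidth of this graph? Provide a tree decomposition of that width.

Every bag has size at most 3, so the width is 3 − 1 = 2 and tw(G) ≤ 2. Since 2–3–1–5–2 is a cycle in G, G is not acyclic. Forests are exactly the graphs of treewidth ≤ 1, so tw(G) ≥ 2. The upper and lower bounds meet at 2, so that is the treewidth.

Treewidth 2.
One such decomposition:
Bags: B1 = {2, 3, 5}  B2 = {1, 3, 5}  B3 = {1, 5, 7}  B4 = {1, 4, 7}  B5 = {4, 6, 7}  B6 = {4, 6, 10}  B7 = {6, 8, 10}  B8 = {8, 9, 10}
Tree: B1–B2, B2–B3, B3–B4, B4–B5, B5–B6, B6–B7, B7–B8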